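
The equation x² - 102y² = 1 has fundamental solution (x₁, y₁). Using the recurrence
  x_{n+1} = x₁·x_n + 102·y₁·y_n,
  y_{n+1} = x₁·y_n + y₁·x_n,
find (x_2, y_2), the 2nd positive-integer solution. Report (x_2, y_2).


Step 1: Find the fundamental solution (x₁, y₁) of x² - 102y² = 1.
  Expand √102 as a continued fraction. a₀ = ⌊√102⌋ = 10; iterate m_{k+1} = d_k·a_k − m_k, d_{k+1} = (102 − m_{k+1}²)/d_k, a_{k+1} = ⌊(a₀ + m_{k+1})/d_{k+1}⌋ (starting m₀ = 0, d₀ = 1), with convergents p_k = a_k·p_{k-1} + p_{k-2}, q_k = a_k·q_{k-1} + q_{k-2} (p₋₁ = 1, q₋₁ = 0):
  k = 0: a₀ = 10; p₀/q₀ = 10/1; p₀² − 102·q₀² = 100 − 102 = -2.
  k = 1: m = 10, d = 2, a = ⌊(10 + 10)/2⌋ = 10; p/q = (10·10 + 1)/(10·1 + 0) = 101/10; p² − 102·q² = 10201 − 10200 = 1.
  The first convergent with p² − 102·q² = 1 gives the fundamental solution (x₁, y₁) = (101, 10).
Step 2: Apply the recurrence (x_{n+1}, y_{n+1}) = (x₁x_n + 102y₁y_n, x₁y_n + y₁x_n) repeatedly.
  From (x_1, y_1) = (101, 10): x_2 = 101·101 + 102·10·10 = 20401; y_2 = 101·10 + 10·101 = 2020.
Step 3: Verify x_2² - 102·y_2² = 416200801 - 416200800 = 1 (should be 1). ✓

(x_1, y_1) = (101, 10); (x_2, y_2) = (20401, 2020).


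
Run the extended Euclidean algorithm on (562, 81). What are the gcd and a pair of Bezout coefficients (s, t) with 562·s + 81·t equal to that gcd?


Euclidean algorithm on (562, 81) — divide until remainder is 0:
  562 = 6 · 81 + 76
  81 = 1 · 76 + 5
  76 = 15 · 5 + 1
  5 = 5 · 1 + 0
gcd(562, 81) = 1.
Track Bezout coefficients alongside the remainders: start with r₀ = 562 = a·1 + b·0 (s = 1, t = 0) and r₁ = 81 = a·0 + b·1 (s = 0, t = 1); each new remainder r_{k+1} = r_{k-1} − q_k·r_k inherits s_{k+1} = s_{k-1} − q_k·s_k, t_{k+1} = t_{k-1} − q_k·t_k, so r_k = a·s_k + b·t_k at every step:
  q = 6: r = 76, s = 1 − 6·0 = 1, t = 0 − 6·1 = -6  (check: 562·1 + 81·(-6) = 76)
  q = 1: r = 5, s = 0 − 1·1 = -1, t = 1 − 1·(-6) = 7  (check: 562·(-1) + 81·7 = 5)
  q = 15: r = 1, s = 1 − 15·(-1) = 16, t = -6 − 15·7 = -111  (check: 562·16 + 81·(-111) = 1)
The row with r = 1 (the gcd) gives the Bezout coefficients s = 16, t = -111.
Result: 562 · (16) + 81 · (-111) = 1.

gcd(562, 81) = 1; s = 16, t = -111 (check: 562·16 + 81·(-111) = 1).


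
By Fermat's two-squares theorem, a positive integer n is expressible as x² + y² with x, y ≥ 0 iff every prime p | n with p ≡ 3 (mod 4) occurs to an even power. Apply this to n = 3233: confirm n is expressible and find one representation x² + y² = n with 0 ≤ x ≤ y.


Step 1: Factor n = 3233 = 53 · 61.
Step 2: Check the mod-4 condition on each prime factor: 53 ≡ 1 (mod 4), exponent 1; 61 ≡ 1 (mod 4), exponent 1.
All primes ≡ 3 (mod 4) appear to even exponent (or don't appear), so by the two-squares theorem n IS expressible as a sum of two squares.
Step 3: Build a representation. Here n = 53 · 61 is a product of primes ≡ 1 (mod 4). Each prime p ≡ 1 (mod 4) is itself a sum of two squares; find a² by testing p − a² for a perfect square:
  53: 53 − 1² = 52, 53 − 2² = 49 = 7² ⇒ 53 = 2² + 7².
  61: 61 − 1² = 60, 61 − 2² = 57, 61 − 3² = 52, 61 − 4² = 45, 61 − 5² = 36 = 6² ⇒ 61 = 5² + 6².
  Combine using the Brahmagupta–Fibonacci identity (a² + b²)(c² + d²) = (ac − bd)² + (ad + bc)² = (ac + bd)² + (ad − bc)²:
  53 · 61 = 3233: from (2² + 7²)(5² + 6²), take (2·5 − 7·6, 2·6 + 7·5) = (10 − 42, 12 + 35) = (-32, 47); dropping signs (only squares matter) gives (32, 47); check 32² + 47² = 1024 + 2209 = 3233 ✓.
Step 4: Order so x ≤ y and verify: 32² + 47² = 1024 + 2209 = 3233 = n. ✓

n = 3233 = 32² + 47² (one valid representation with x ≤ y).


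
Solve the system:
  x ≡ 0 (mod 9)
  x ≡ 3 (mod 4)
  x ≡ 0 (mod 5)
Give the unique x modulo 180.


Moduli 9, 4, 5 are pairwise coprime; by CRT there is a unique solution modulo M = 9 · 4 · 5 = 180.
Solve pairwise, accumulating the modulus:
  Start with x ≡ 0 (mod 9).
  Combine with x ≡ 3 (mod 4): since gcd(9, 4) = 1, we get a unique residue mod 36.
    Write x = 0 + 9·t and substitute into x ≡ 3 (mod 4): 9·t ≡ 3 − 0 = 3 (mod 4).
    Reduce coefficients mod 4: 1·t ≡ 3 (mod 4).
    So t ≡ 3 (mod 4).
    Then x = 0 + 9·3 = 27, valid modulo lcm(9, 4) = 36: x ≡ 27 (mod 36).
  Combine with x ≡ 0 (mod 5): since gcd(36, 5) = 1, we get a unique residue mod 180.
    Write x = 27 + 36·t and substitute into x ≡ 0 (mod 5): 36·t ≡ 0 − 27 = -27 (mod 5).
    Reduce coefficients mod 5: 1·t ≡ 3 (mod 5).
    So t ≡ 3 (mod 5).
    Then x = 27 + 36·3 = 135, valid modulo lcm(36, 5) = 180: x ≡ 135 (mod 180).
Verify: 135 mod 9 = 0 ✓, 135 mod 4 = 3 ✓, 135 mod 5 = 0 ✓.

x ≡ 135 (mod 180).


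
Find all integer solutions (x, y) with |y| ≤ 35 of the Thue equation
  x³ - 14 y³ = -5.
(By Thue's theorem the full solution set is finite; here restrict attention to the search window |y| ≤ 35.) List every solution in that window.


The equation is x³ - 14y³ = -5. For fixed y, x³ = 14·y³ − 5, so a solution requires the RHS to be a perfect cube.
Strategy: iterate y from -35 to 35, compute RHS = 14·y³ − 5, and check whether it is a (positive or negative) perfect cube.
Check small values of y:
  y = 0: RHS = -5 is not a perfect cube.
  y = 1: RHS = 9 is not a perfect cube.
  y = -1: RHS = -19 is not a perfect cube.
  y = 2: RHS = 107 is not a perfect cube.
  y = -2: RHS = -117 is not a perfect cube.
  y = 3: RHS = 373 is not a perfect cube.
  y = -3: RHS = -383 is not a perfect cube.
Continuing the search up to |y| = 35 finds no solutions either.
No (x, y) in the scanned range satisfies the equation.

No integer solutions with |y| ≤ 35.


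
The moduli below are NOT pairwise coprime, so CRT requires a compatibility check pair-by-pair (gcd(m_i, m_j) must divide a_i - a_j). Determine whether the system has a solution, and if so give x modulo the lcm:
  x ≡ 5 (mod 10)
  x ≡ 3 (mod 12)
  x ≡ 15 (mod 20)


Moduli 10, 12, 20 are not pairwise coprime, so CRT works modulo lcm(m_i) when all pairwise compatibility conditions hold.
Pairwise compatibility: gcd(m_i, m_j) must divide a_i - a_j for every pair.
Merge one congruence at a time:
  Start: x ≡ 5 (mod 10).
  Combine with x ≡ 3 (mod 12): gcd(10, 12) = 2; 3 - 5 = -2, which IS divisible by 2, so compatible.
    Write x = 5 + 10·t and substitute into x ≡ 3 (mod 12): 10·t ≡ 3 − 5 = -2 (mod 12).
    Divide the congruence (and modulus) by g = 2: 5·t ≡ -1 (mod 6).
    Reduce coefficients mod 6: 5·t ≡ 5 (mod 6).
    The inverse of 5 mod 6 is 5 (since 5·5 = 25 = 4·6 + 1), so t ≡ 5·5 = 25 ≡ 1 (mod 6).
    Then x = 5 + 10·1 = 15, valid modulo lcm(10, 12) = 60: x ≡ 15 (mod 60).
  Combine with x ≡ 15 (mod 20): gcd(60, 20) = 20; 15 - 15 = 0, which IS divisible by 20, so compatible.
    Write x = 15 + 60·t and substitute into x ≡ 15 (mod 20): 60·t ≡ 15 − 15 = 0 (mod 20).
    Divide the congruence (and modulus) by g = 20: 3·t ≡ 0 (mod 1).
    Modulo 1 every t works; take t = 0.
    Then x = 15 + 60·0 = 15, valid modulo lcm(60, 20) = 60: x ≡ 15 (mod 60).
Verify: 15 mod 10 = 5, 15 mod 12 = 3, 15 mod 20 = 15.

x ≡ 15 (mod 60).


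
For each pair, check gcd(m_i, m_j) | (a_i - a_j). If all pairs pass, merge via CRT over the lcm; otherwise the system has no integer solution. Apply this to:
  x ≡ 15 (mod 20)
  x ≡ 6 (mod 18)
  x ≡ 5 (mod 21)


Moduli 20, 18, 21 are not pairwise coprime, so CRT works modulo lcm(m_i) when all pairwise compatibility conditions hold.
Pairwise compatibility: gcd(m_i, m_j) must divide a_i - a_j for every pair.
Merge one congruence at a time:
  Start: x ≡ 15 (mod 20).
  Combine with x ≡ 6 (mod 18): gcd(20, 18) = 2, and 6 - 15 = -9 is NOT divisible by 2.
    ⇒ system is inconsistent (no integer solution).

No solution (the system is inconsistent).


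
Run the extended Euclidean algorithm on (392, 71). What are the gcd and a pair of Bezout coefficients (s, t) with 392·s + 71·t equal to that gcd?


Euclidean algorithm on (392, 71) — divide until remainder is 0:
  392 = 5 · 71 + 37
  71 = 1 · 37 + 34
  37 = 1 · 34 + 3
  34 = 11 · 3 + 1
  3 = 3 · 1 + 0
gcd(392, 71) = 1.
Track Bezout coefficients alongside the remainders: start with r₀ = 392 = a·1 + b·0 (s = 1, t = 0) and r₁ = 71 = a·0 + b·1 (s = 0, t = 1); each new remainder r_{k+1} = r_{k-1} − q_k·r_k inherits s_{k+1} = s_{k-1} − q_k·s_k, t_{k+1} = t_{k-1} − q_k·t_k, so r_k = a·s_k + b·t_k at every step:
  q = 5: r = 37, s = 1 − 5·0 = 1, t = 0 − 5·1 = -5  (check: 392·1 + 71·(-5) = 37)
  q = 1: r = 34, s = 0 − 1·1 = -1, t = 1 − 1·(-5) = 6  (check: 392·(-1) + 71·6 = 34)
  q = 1: r = 3, s = 1 − 1·(-1) = 2, t = -5 − 1·6 = -11  (check: 392·2 + 71·(-11) = 3)
  q = 11: r = 1, s = -1 − 11·2 = -23, t = 6 − 11·(-11) = 127  (check: 392·(-23) + 71·127 = 1)
The row with r = 1 (the gcd) gives the Bezout coefficients s = -23, t = 127.
Result: 392 · (-23) + 71 · (127) = 1.

gcd(392, 71) = 1; s = -23, t = 127 (check: 392·(-23) + 71·127 = 1).


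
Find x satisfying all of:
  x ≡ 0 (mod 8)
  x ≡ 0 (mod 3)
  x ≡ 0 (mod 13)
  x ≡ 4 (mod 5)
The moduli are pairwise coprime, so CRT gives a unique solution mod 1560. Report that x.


Product of moduli M = 8 · 3 · 13 · 5 = 1560.
Merge one congruence at a time:
  Start: x ≡ 0 (mod 8).
  Combine with x ≡ 0 (mod 3); new modulus lcm = 24.
    Write x = 0 + 8·t and substitute into x ≡ 0 (mod 3): 8·t ≡ 0 − 0 = 0 (mod 3).
    Reduce coefficients mod 3: 2·t ≡ 0 (mod 3).
    The inverse of 2 mod 3 is 2 (since 2·2 = 4 = 1·3 + 1), so t ≡ 2·0 = 0 ≡ 0 (mod 3).
    Then x = 0 + 8·0 = 0, valid modulo lcm(8, 3) = 24: x ≡ 0 (mod 24).
  Combine with x ≡ 0 (mod 13); new modulus lcm = 312.
    Write x = 0 + 24·t and substitute into x ≡ 0 (mod 13): 24·t ≡ 0 − 0 = 0 (mod 13).
    Reduce coefficients mod 13: 11·t ≡ 0 (mod 13).
    The inverse of 11 mod 13 is 6 (since 11·6 = 66 = 5·13 + 1), so t ≡ 6·0 = 0 ≡ 0 (mod 13).
    Then x = 0 + 24·0 = 0, valid modulo lcm(24, 13) = 312: x ≡ 0 (mod 312).
  Combine with x ≡ 4 (mod 5); new modulus lcm = 1560.
    Write x = 0 + 312·t and substitute into x ≡ 4 (mod 5): 312·t ≡ 4 − 0 = 4 (mod 5).
    Reduce coefficients mod 5: 2·t ≡ 4 (mod 5).
    The inverse of 2 mod 5 is 3 (since 2·3 = 6 = 1·5 + 1), so t ≡ 3·4 = 12 ≡ 2 (mod 5).
    Then x = 0 + 312·2 = 624, valid modulo lcm(312, 5) = 1560: x ≡ 624 (mod 1560).
Verify against each original: 624 mod 8 = 0, 624 mod 3 = 0, 624 mod 13 = 0, 624 mod 5 = 4.

x ≡ 624 (mod 1560).


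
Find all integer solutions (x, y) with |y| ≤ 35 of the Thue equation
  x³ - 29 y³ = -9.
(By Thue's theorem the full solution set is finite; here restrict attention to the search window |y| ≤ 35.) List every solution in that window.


The equation is x³ - 29y³ = -9. For fixed y, x³ = 29·y³ − 9, so a solution requires the RHS to be a perfect cube.
Strategy: iterate y from -35 to 35, compute RHS = 29·y³ − 9, and check whether it is a (positive or negative) perfect cube.
Check small values of y:
  y = 0: RHS = -9 is not a perfect cube.
  y = 1: RHS = 20 is not a perfect cube.
  y = -1: RHS = -38 is not a perfect cube.
  y = 2: RHS = 223 is not a perfect cube.
  y = -2: RHS = -241 is not a perfect cube.
  y = 3: RHS = 774 is not a perfect cube.
  y = -3: RHS = -792 is not a perfect cube.
Continuing the search up to |y| = 35 finds no solutions either.
No (x, y) in the scanned range satisfies the equation.

No integer solutions with |y| ≤ 35.


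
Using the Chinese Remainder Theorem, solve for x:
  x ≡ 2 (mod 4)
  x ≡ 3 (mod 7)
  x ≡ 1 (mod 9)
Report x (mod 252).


Moduli 4, 7, 9 are pairwise coprime; by CRT there is a unique solution modulo M = 4 · 7 · 9 = 252.
Solve pairwise, accumulating the modulus:
  Start with x ≡ 2 (mod 4).
  Combine with x ≡ 3 (mod 7): since gcd(4, 7) = 1, we get a unique residue mod 28.
    Write x = 2 + 4·t and substitute into x ≡ 3 (mod 7): 4·t ≡ 3 − 2 = 1 (mod 7).
    The inverse of 4 mod 7 is 2 (since 4·2 = 8 = 1·7 + 1), so t ≡ 2·1 = 2 ≡ 2 (mod 7).
    Then x = 2 + 4·2 = 10, valid modulo lcm(4, 7) = 28: x ≡ 10 (mod 28).
  Combine with x ≡ 1 (mod 9): since gcd(28, 9) = 1, we get a unique residue mod 252.
    Write x = 10 + 28·t and substitute into x ≡ 1 (mod 9): 28·t ≡ 1 − 10 = -9 (mod 9).
    Reduce coefficients mod 9: 1·t ≡ 0 (mod 9).
    So t ≡ 0 (mod 9).
    Then x = 10 + 28·0 = 10, valid modulo lcm(28, 9) = 252: x ≡ 10 (mod 252).
Verify: 10 mod 4 = 2 ✓, 10 mod 7 = 3 ✓, 10 mod 9 = 1 ✓.

x ≡ 10 (mod 252).


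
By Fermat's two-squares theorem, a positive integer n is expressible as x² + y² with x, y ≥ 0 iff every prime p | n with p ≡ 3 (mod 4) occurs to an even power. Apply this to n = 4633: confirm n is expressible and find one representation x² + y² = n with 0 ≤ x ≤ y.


Step 1: Factor n = 4633 = 41 · 113.
Step 2: Check the mod-4 condition on each prime factor: 41 ≡ 1 (mod 4), exponent 1; 113 ≡ 1 (mod 4), exponent 1.
All primes ≡ 3 (mod 4) appear to even exponent (or don't appear), so by the two-squares theorem n IS expressible as a sum of two squares.
Step 3: Build a representation. Here n = 41 · 113 is a product of primes ≡ 1 (mod 4). Each prime p ≡ 1 (mod 4) is itself a sum of two squares; find a² by testing p − a² for a perfect square:
  41: 41 − 1² = 40, 41 − 2² = 37, 41 − 3² = 32, 41 − 4² = 25 = 5² ⇒ 41 = 4² + 5².
  113: 113 − 1² = 112, 113 − 2² = 109, 113 − 3² = 104, 113 − 4² = 97, 113 − 5² = 88, 113 − 6² = 77, 113 − 7² = 64 = 8² ⇒ 113 = 7² + 8².
  Combine using the Brahmagupta–Fibonacci identity (a² + b²)(c² + d²) = (ac − bd)² + (ad + bc)² = (ac + bd)² + (ad − bc)²:
  41 · 113 = 4633: from (4² + 5²)(7² + 8²), take (4·7 − 5·8, 4·8 + 5·7) = (28 − 40, 32 + 35) = (-12, 67); dropping signs (only squares matter) gives (12, 67); check 12² + 67² = 144 + 4489 = 4633 ✓.
Step 4: Order so x ≤ y and verify: 12² + 67² = 144 + 4489 = 4633 = n. ✓

n = 4633 = 12² + 67² (one valid representation with x ≤ y).


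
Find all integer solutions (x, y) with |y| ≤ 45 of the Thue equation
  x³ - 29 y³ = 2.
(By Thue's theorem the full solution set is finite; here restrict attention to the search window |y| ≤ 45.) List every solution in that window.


The equation is x³ - 29y³ = 2. For fixed y, x³ = 29·y³ + 2, so a solution requires the RHS to be a perfect cube.
Strategy: iterate y from -45 to 45, compute RHS = 29·y³ + 2, and check whether it is a (positive or negative) perfect cube.
Check small values of y:
  y = 0: RHS = 2 is not a perfect cube.
  y = 1: RHS = 31 is not a perfect cube.
  y = -1: RHS = -27 = (-3)³ ⇒ x = -3 works.
  y = 2: RHS = 234 is not a perfect cube.
  y = -2: RHS = -230 is not a perfect cube.
  y = 3: RHS = 785 is not a perfect cube.
  y = -3: RHS = -781 is not a perfect cube.
Continuing the search up to |y| = 45 finds no further solutions beyond those listed.
Collected solutions: (-3, -1).

Solutions (with |y| ≤ 45): (-3, -1).


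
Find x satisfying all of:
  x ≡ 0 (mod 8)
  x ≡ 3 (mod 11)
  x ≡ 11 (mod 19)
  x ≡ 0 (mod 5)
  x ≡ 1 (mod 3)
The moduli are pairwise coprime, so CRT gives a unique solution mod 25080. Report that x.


Product of moduli M = 8 · 11 · 19 · 5 · 3 = 25080.
Merge one congruence at a time:
  Start: x ≡ 0 (mod 8).
  Combine with x ≡ 3 (mod 11); new modulus lcm = 88.
    Write x = 0 + 8·t and substitute into x ≡ 3 (mod 11): 8·t ≡ 3 − 0 = 3 (mod 11).
    The inverse of 8 mod 11 is 7 (since 8·7 = 56 = 5·11 + 1), so t ≡ 7·3 = 21 ≡ 10 (mod 11).
    Then x = 0 + 8·10 = 80, valid modulo lcm(8, 11) = 88: x ≡ 80 (mod 88).
  Combine with x ≡ 11 (mod 19); new modulus lcm = 1672.
    Write x = 80 + 88·t and substitute into x ≡ 11 (mod 19): 88·t ≡ 11 − 80 = -69 (mod 19).
    Reduce coefficients mod 19: 12·t ≡ 7 (mod 19).
    The inverse of 12 mod 19 is 8 (since 12·8 = 96 = 5·19 + 1), so t ≡ 8·7 = 56 ≡ 18 (mod 19).
    Then x = 80 + 88·18 = 1664, valid modulo lcm(88, 19) = 1672: x ≡ 1664 (mod 1672).
  Combine with x ≡ 0 (mod 5); new modulus lcm = 8360.
    Write x = 1664 + 1672·t and substitute into x ≡ 0 (mod 5): 1672·t ≡ 0 − 1664 = -1664 (mod 5).
    Reduce coefficients mod 5: 2·t ≡ 1 (mod 5).
    The inverse of 2 mod 5 is 3 (since 2·3 = 6 = 1·5 + 1), so t ≡ 3·1 = 3 ≡ 3 (mod 5).
    Then x = 1664 + 1672·3 = 6680, valid modulo lcm(1672, 5) = 8360: x ≡ 6680 (mod 8360).
  Combine with x ≡ 1 (mod 3); new modulus lcm = 25080.
    Write x = 6680 + 8360·t and substitute into x ≡ 1 (mod 3): 8360·t ≡ 1 − 6680 = -6679 (mod 3).
    Reduce coefficients mod 3: 2·t ≡ 2 (mod 3).
    The inverse of 2 mod 3 is 2 (since 2·2 = 4 = 1·3 + 1), so t ≡ 2·2 = 4 ≡ 1 (mod 3).
    Then x = 6680 + 8360·1 = 15040, valid modulo lcm(8360, 3) = 25080: x ≡ 15040 (mod 25080).
Verify against each original: 15040 mod 8 = 0, 15040 mod 11 = 3, 15040 mod 19 = 11, 15040 mod 5 = 0, 15040 mod 3 = 1.

x ≡ 15040 (mod 25080).


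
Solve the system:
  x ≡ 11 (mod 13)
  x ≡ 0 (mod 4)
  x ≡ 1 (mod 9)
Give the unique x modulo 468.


Moduli 13, 4, 9 are pairwise coprime; by CRT there is a unique solution modulo M = 13 · 4 · 9 = 468.
Solve pairwise, accumulating the modulus:
  Start with x ≡ 11 (mod 13).
  Combine with x ≡ 0 (mod 4): since gcd(13, 4) = 1, we get a unique residue mod 52.
    Write x = 11 + 13·t and substitute into x ≡ 0 (mod 4): 13·t ≡ 0 − 11 = -11 (mod 4).
    Reduce coefficients mod 4: 1·t ≡ 1 (mod 4).
    So t ≡ 1 (mod 4).
    Then x = 11 + 13·1 = 24, valid modulo lcm(13, 4) = 52: x ≡ 24 (mod 52).
  Combine with x ≡ 1 (mod 9): since gcd(52, 9) = 1, we get a unique residue mod 468.
    Write x = 24 + 52·t and substitute into x ≡ 1 (mod 9): 52·t ≡ 1 − 24 = -23 (mod 9).
    Reduce coefficients mod 9: 7·t ≡ 4 (mod 9).
    The inverse of 7 mod 9 is 4 (since 7·4 = 28 = 3·9 + 1), so t ≡ 4·4 = 16 ≡ 7 (mod 9).
    Then x = 24 + 52·7 = 388, valid modulo lcm(52, 9) = 468: x ≡ 388 (mod 468).
Verify: 388 mod 13 = 11 ✓, 388 mod 4 = 0 ✓, 388 mod 9 = 1 ✓.

x ≡ 388 (mod 468).


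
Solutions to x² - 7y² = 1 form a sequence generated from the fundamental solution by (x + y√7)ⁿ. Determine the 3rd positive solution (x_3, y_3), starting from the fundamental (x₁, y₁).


Step 1: Find the fundamental solution (x₁, y₁) of x² - 7y² = 1.
  Expand √7 as a continued fraction. a₀ = ⌊√7⌋ = 2; iterate m_{k+1} = d_k·a_k − m_k, d_{k+1} = (7 − m_{k+1}²)/d_k, a_{k+1} = ⌊(a₀ + m_{k+1})/d_{k+1}⌋ (starting m₀ = 0, d₀ = 1), with convergents p_k = a_k·p_{k-1} + p_{k-2}, q_k = a_k·q_{k-1} + q_{k-2} (p₋₁ = 1, q₋₁ = 0):
  k = 0: a₀ = 2; p₀/q₀ = 2/1; p₀² − 7·q₀² = 4 − 7 = -3.
  k = 1: m = 2, d = 3, a = ⌊(2 + 2)/3⌋ = 1; p/q = (1·2 + 1)/(1·1 + 0) = 3/1; p² − 7·q² = 9 − 7 = 2.
  k = 2: m = 1, d = 2, a = ⌊(2 + 1)/2⌋ = 1; p/q = (1·3 + 2)/(1·1 + 1) = 5/2; p² − 7·q² = 25 − 28 = -3.
  k = 3: m = 1, d = 3, a = ⌊(2 + 1)/3⌋ = 1; p/q = (1·5 + 3)/(1·2 + 1) = 8/3; p² − 7·q² = 64 − 63 = 1.
  The first convergent with p² − 7·q² = 1 gives the fundamental solution (x₁, y₁) = (8, 3).
Step 2: Apply the recurrence (x_{n+1}, y_{n+1}) = (x₁x_n + 7y₁y_n, x₁y_n + y₁x_n) repeatedly.
  From (x_1, y_1) = (8, 3): x_2 = 8·8 + 7·3·3 = 127; y_2 = 8·3 + 3·8 = 48.
  From (x_2, y_2) = (127, 48): x_3 = 8·127 + 7·3·48 = 2024; y_3 = 8·48 + 3·127 = 765.
Step 3: Verify x_3² - 7·y_3² = 4096576 - 4096575 = 1 (should be 1). ✓

(x_1, y_1) = (8, 3); (x_3, y_3) = (2024, 765).


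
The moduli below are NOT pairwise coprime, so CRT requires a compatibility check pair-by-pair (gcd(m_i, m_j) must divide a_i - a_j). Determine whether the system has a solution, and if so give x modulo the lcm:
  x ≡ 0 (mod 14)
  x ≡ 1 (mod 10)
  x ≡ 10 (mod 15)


Moduli 14, 10, 15 are not pairwise coprime, so CRT works modulo lcm(m_i) when all pairwise compatibility conditions hold.
Pairwise compatibility: gcd(m_i, m_j) must divide a_i - a_j for every pair.
Merge one congruence at a time:
  Start: x ≡ 0 (mod 14).
  Combine with x ≡ 1 (mod 10): gcd(14, 10) = 2, and 1 - 0 = 1 is NOT divisible by 2.
    ⇒ system is inconsistent (no integer solution).

No solution (the system is inconsistent).


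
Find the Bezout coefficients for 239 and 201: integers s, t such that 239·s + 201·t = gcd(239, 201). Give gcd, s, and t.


Euclidean algorithm on (239, 201) — divide until remainder is 0:
  239 = 1 · 201 + 38
  201 = 5 · 38 + 11
  38 = 3 · 11 + 5
  11 = 2 · 5 + 1
  5 = 5 · 1 + 0
gcd(239, 201) = 1.
Track Bezout coefficients alongside the remainders: start with r₀ = 239 = a·1 + b·0 (s = 1, t = 0) and r₁ = 201 = a·0 + b·1 (s = 0, t = 1); each new remainder r_{k+1} = r_{k-1} − q_k·r_k inherits s_{k+1} = s_{k-1} − q_k·s_k, t_{k+1} = t_{k-1} − q_k·t_k, so r_k = a·s_k + b·t_k at every step:
  q = 1: r = 38, s = 1 − 1·0 = 1, t = 0 − 1·1 = -1  (check: 239·1 + 201·(-1) = 38)
  q = 5: r = 11, s = 0 − 5·1 = -5, t = 1 − 5·(-1) = 6  (check: 239·(-5) + 201·6 = 11)
  q = 3: r = 5, s = 1 − 3·(-5) = 16, t = -1 − 3·6 = -19  (check: 239·16 + 201·(-19) = 5)
  q = 2: r = 1, s = -5 − 2·16 = -37, t = 6 − 2·(-19) = 44  (check: 239·(-37) + 201·44 = 1)
The row with r = 1 (the gcd) gives the Bezout coefficients s = -37, t = 44.
Result: 239 · (-37) + 201 · (44) = 1.

gcd(239, 201) = 1; s = -37, t = 44 (check: 239·(-37) + 201·44 = 1).


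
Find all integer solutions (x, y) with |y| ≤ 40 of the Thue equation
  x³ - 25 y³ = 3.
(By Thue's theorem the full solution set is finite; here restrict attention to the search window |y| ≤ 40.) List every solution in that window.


The equation is x³ - 25y³ = 3. For fixed y, x³ = 25·y³ + 3, so a solution requires the RHS to be a perfect cube.
Strategy: iterate y from -40 to 40, compute RHS = 25·y³ + 3, and check whether it is a (positive or negative) perfect cube.
Check small values of y:
  y = 0: RHS = 3 is not a perfect cube.
  y = 1: RHS = 28 is not a perfect cube.
  y = -1: RHS = -22 is not a perfect cube.
  y = 2: RHS = 203 is not a perfect cube.
  y = -2: RHS = -197 is not a perfect cube.
  y = 3: RHS = 678 is not a perfect cube.
  y = -3: RHS = -672 is not a perfect cube.
Continuing the search up to |y| = 40 finds no solutions either.
No (x, y) in the scanned range satisfies the equation.

No integer solutions with |y| ≤ 40.


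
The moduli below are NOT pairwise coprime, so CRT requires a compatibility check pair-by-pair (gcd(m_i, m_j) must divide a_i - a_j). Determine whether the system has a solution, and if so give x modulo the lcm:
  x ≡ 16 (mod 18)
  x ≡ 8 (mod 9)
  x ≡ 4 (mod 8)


Moduli 18, 9, 8 are not pairwise coprime, so CRT works modulo lcm(m_i) when all pairwise compatibility conditions hold.
Pairwise compatibility: gcd(m_i, m_j) must divide a_i - a_j for every pair.
Merge one congruence at a time:
  Start: x ≡ 16 (mod 18).
  Combine with x ≡ 8 (mod 9): gcd(18, 9) = 9, and 8 - 16 = -8 is NOT divisible by 9.
    ⇒ system is inconsistent (no integer solution).

No solution (the system is inconsistent).


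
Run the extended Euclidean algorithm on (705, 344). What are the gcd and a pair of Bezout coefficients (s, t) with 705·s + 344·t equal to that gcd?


Euclidean algorithm on (705, 344) — divide until remainder is 0:
  705 = 2 · 344 + 17
  344 = 20 · 17 + 4
  17 = 4 · 4 + 1
  4 = 4 · 1 + 0
gcd(705, 344) = 1.
Track Bezout coefficients alongside the remainders: start with r₀ = 705 = a·1 + b·0 (s = 1, t = 0) and r₁ = 344 = a·0 + b·1 (s = 0, t = 1); each new remainder r_{k+1} = r_{k-1} − q_k·r_k inherits s_{k+1} = s_{k-1} − q_k·s_k, t_{k+1} = t_{k-1} − q_k·t_k, so r_k = a·s_k + b·t_k at every step:
  q = 2: r = 17, s = 1 − 2·0 = 1, t = 0 − 2·1 = -2  (check: 705·1 + 344·(-2) = 17)
  q = 20: r = 4, s = 0 − 20·1 = -20, t = 1 − 20·(-2) = 41  (check: 705·(-20) + 344·41 = 4)
  q = 4: r = 1, s = 1 − 4·(-20) = 81, t = -2 − 4·41 = -166  (check: 705·81 + 344·(-166) = 1)
The row with r = 1 (the gcd) gives the Bezout coefficients s = 81, t = -166.
Result: 705 · (81) + 344 · (-166) = 1.

gcd(705, 344) = 1; s = 81, t = -166 (check: 705·81 + 344·(-166) = 1).


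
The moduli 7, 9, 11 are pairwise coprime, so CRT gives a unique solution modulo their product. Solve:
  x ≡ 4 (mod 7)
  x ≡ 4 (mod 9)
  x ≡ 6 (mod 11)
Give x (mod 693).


Moduli 7, 9, 11 are pairwise coprime; by CRT there is a unique solution modulo M = 7 · 9 · 11 = 693.
Solve pairwise, accumulating the modulus:
  Start with x ≡ 4 (mod 7).
  Combine with x ≡ 4 (mod 9): since gcd(7, 9) = 1, we get a unique residue mod 63.
    Write x = 4 + 7·t and substitute into x ≡ 4 (mod 9): 7·t ≡ 4 − 4 = 0 (mod 9).
    The inverse of 7 mod 9 is 4 (since 7·4 = 28 = 3·9 + 1), so t ≡ 4·0 = 0 ≡ 0 (mod 9).
    Then x = 4 + 7·0 = 4, valid modulo lcm(7, 9) = 63: x ≡ 4 (mod 63).
  Combine with x ≡ 6 (mod 11): since gcd(63, 11) = 1, we get a unique residue mod 693.
    Write x = 4 + 63·t and substitute into x ≡ 6 (mod 11): 63·t ≡ 6 − 4 = 2 (mod 11).
    Reduce coefficients mod 11: 8·t ≡ 2 (mod 11).
    The inverse of 8 mod 11 is 7 (since 8·7 = 56 = 5·11 + 1), so t ≡ 7·2 = 14 ≡ 3 (mod 11).
    Then x = 4 + 63·3 = 193, valid modulo lcm(63, 11) = 693: x ≡ 193 (mod 693).
Verify: 193 mod 7 = 4 ✓, 193 mod 9 = 4 ✓, 193 mod 11 = 6 ✓.

x ≡ 193 (mod 693).


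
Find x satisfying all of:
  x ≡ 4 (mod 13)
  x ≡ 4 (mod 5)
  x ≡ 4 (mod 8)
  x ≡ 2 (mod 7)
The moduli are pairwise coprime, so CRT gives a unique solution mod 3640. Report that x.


Product of moduli M = 13 · 5 · 8 · 7 = 3640.
Merge one congruence at a time:
  Start: x ≡ 4 (mod 13).
  Combine with x ≡ 4 (mod 5); new modulus lcm = 65.
    Write x = 4 + 13·t and substitute into x ≡ 4 (mod 5): 13·t ≡ 4 − 4 = 0 (mod 5).
    Reduce coefficients mod 5: 3·t ≡ 0 (mod 5).
    The inverse of 3 mod 5 is 2 (since 3·2 = 6 = 1·5 + 1), so t ≡ 2·0 = 0 ≡ 0 (mod 5).
    Then x = 4 + 13·0 = 4, valid modulo lcm(13, 5) = 65: x ≡ 4 (mod 65).
  Combine with x ≡ 4 (mod 8); new modulus lcm = 520.
    Write x = 4 + 65·t and substitute into x ≡ 4 (mod 8): 65·t ≡ 4 − 4 = 0 (mod 8).
    Reduce coefficients mod 8: 1·t ≡ 0 (mod 8).
    So t ≡ 0 (mod 8).
    Then x = 4 + 65·0 = 4, valid modulo lcm(65, 8) = 520: x ≡ 4 (mod 520).
  Combine with x ≡ 2 (mod 7); new modulus lcm = 3640.
    Write x = 4 + 520·t and substitute into x ≡ 2 (mod 7): 520·t ≡ 2 − 4 = -2 (mod 7).
    Reduce coefficients mod 7: 2·t ≡ 5 (mod 7).
    The inverse of 2 mod 7 is 4 (since 2·4 = 8 = 1·7 + 1), so t ≡ 4·5 = 20 ≡ 6 (mod 7).
    Then x = 4 + 520·6 = 3124, valid modulo lcm(520, 7) = 3640: x ≡ 3124 (mod 3640).
Verify against each original: 3124 mod 13 = 4, 3124 mod 5 = 4, 3124 mod 8 = 4, 3124 mod 7 = 2.

x ≡ 3124 (mod 3640).


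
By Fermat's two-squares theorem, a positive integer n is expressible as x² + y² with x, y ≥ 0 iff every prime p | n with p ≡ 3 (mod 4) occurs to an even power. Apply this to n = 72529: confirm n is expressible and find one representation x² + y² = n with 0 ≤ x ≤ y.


Step 1: Factor n = 72529 = 29 · 41 · 61.
Step 2: Check the mod-4 condition on each prime factor: 29 ≡ 1 (mod 4), exponent 1; 41 ≡ 1 (mod 4), exponent 1; 61 ≡ 1 (mod 4), exponent 1.
All primes ≡ 3 (mod 4) appear to even exponent (or don't appear), so by the two-squares theorem n IS expressible as a sum of two squares.
Step 3: Build a representation. Here n = 29 · 41 · 61 is a product of primes ≡ 1 (mod 4). Each prime p ≡ 1 (mod 4) is itself a sum of two squares; find a² by testing p − a² for a perfect square:
  29: 29 − 1² = 28, 29 − 2² = 25 = 5² ⇒ 29 = 2² + 5².
  41: 41 − 1² = 40, 41 − 2² = 37, 41 − 3² = 32, 41 − 4² = 25 = 5² ⇒ 41 = 4² + 5².
  61: 61 − 1² = 60, 61 − 2² = 57, 61 − 3² = 52, 61 − 4² = 45, 61 − 5² = 36 = 6² ⇒ 61 = 5² + 6².
  Combine using the Brahmagupta–Fibonacci identity (a² + b²)(c² + d²) = (ac − bd)² + (ad + bc)² = (ac + bd)² + (ad − bc)²:
  29 · 41 = 1189: from (2² + 5²)(4² + 5²), take (2·4 − 5·5, 2·5 + 5·4) = (8 − 25, 10 + 20) = (-17, 30); dropping signs (only squares matter) gives (17, 30); check 17² + 30² = 289 + 900 = 1189 ✓.
  1189 · 61 = 72529: from (17² + 30²)(5² + 6²), take (17·5 − 30·6, 17·6 + 30·5) = (85 − 180, 102 + 150) = (-95, 252); dropping signs (only squares matter) gives (95, 252); check 95² + 252² = 9025 + 63504 = 72529 ✓.
Step 4: Order so x ≤ y and verify: 95² + 252² = 9025 + 63504 = 72529 = n. ✓

n = 72529 = 95² + 252² (one valid representation with x ≤ y).


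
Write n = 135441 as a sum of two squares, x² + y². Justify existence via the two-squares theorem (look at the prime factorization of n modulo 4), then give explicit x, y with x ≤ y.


Step 1: Factor n = 135441 = 3^2 · 101 · 149.
Step 2: Check the mod-4 condition on each prime factor: 3 ≡ 3 (mod 4), exponent 2 (must be even); 101 ≡ 1 (mod 4), exponent 1; 149 ≡ 1 (mod 4), exponent 1.
All primes ≡ 3 (mod 4) appear to even exponent (or don't appear), so by the two-squares theorem n IS expressible as a sum of two squares.
Step 3: Build a representation. Group n = k² · m with k = 3 and m = 101 · 149 = 15049 (a product of primes ≡ 1 (mod 4)); a representation of m scales to one of n via (k·x)² + (k·y)² = k²(x² + y²). Each prime p ≡ 1 (mod 4) is itself a sum of two squares; find a² by testing p − a² for a perfect square:
  101: 101 − 1² = 100 = 10² ⇒ 101 = 1² + 10².
  149: 149 − 1² = 148, 149 − 2² = 145, 149 − 3² = 140, 149 − 4² = 133, 149 − 5² = 124, 149 − 6² = 113, 149 − 7² = 100 = 10² ⇒ 149 = 7² + 10².
  Combine using the Brahmagupta–Fibonacci identity (a² + b²)(c² + d²) = (ac − bd)² + (ad + bc)² = (ac + bd)² + (ad − bc)²:
  101 · 149 = 15049: from (1² + 10²)(7² + 10²), take (1·7 − 10·10, 1·10 + 10·7) = (7 − 100, 10 + 70) = (-93, 80); dropping signs (only squares matter) gives (93, 80); check 93² + 80² = 8649 + 6400 = 15049 ✓.
  Scale by k = 3: (3·93, 3·80) = (279, 240).
Step 4: Order so x ≤ y and verify: 240² + 279² = 57600 + 77841 = 135441 = n. ✓

n = 135441 = 240² + 279² (one valid representation with x ≤ y).


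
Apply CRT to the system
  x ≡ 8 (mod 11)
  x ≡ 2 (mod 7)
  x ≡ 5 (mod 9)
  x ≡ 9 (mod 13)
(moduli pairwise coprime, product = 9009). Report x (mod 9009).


Product of moduli M = 11 · 7 · 9 · 13 = 9009.
Merge one congruence at a time:
  Start: x ≡ 8 (mod 11).
  Combine with x ≡ 2 (mod 7); new modulus lcm = 77.
    Write x = 8 + 11·t and substitute into x ≡ 2 (mod 7): 11·t ≡ 2 − 8 = -6 (mod 7).
    Reduce coefficients mod 7: 4·t ≡ 1 (mod 7).
    The inverse of 4 mod 7 is 2 (since 4·2 = 8 = 1·7 + 1), so t ≡ 2·1 = 2 ≡ 2 (mod 7).
    Then x = 8 + 11·2 = 30, valid modulo lcm(11, 7) = 77: x ≡ 30 (mod 77).
  Combine with x ≡ 5 (mod 9); new modulus lcm = 693.
    Write x = 30 + 77·t and substitute into x ≡ 5 (mod 9): 77·t ≡ 5 − 30 = -25 (mod 9).
    Reduce coefficients mod 9: 5·t ≡ 2 (mod 9).
    The inverse of 5 mod 9 is 2 (since 5·2 = 10 = 1·9 + 1), so t ≡ 2·2 = 4 ≡ 4 (mod 9).
    Then x = 30 + 77·4 = 338, valid modulo lcm(77, 9) = 693: x ≡ 338 (mod 693).
  Combine with x ≡ 9 (mod 13); new modulus lcm = 9009.
    Write x = 338 + 693·t and substitute into x ≡ 9 (mod 13): 693·t ≡ 9 − 338 = -329 (mod 13).
    Reduce coefficients mod 13: 4·t ≡ 9 (mod 13).
    The inverse of 4 mod 13 is 10 (since 4·10 = 40 = 3·13 + 1), so t ≡ 10·9 = 90 ≡ 12 (mod 13).
    Then x = 338 + 693·12 = 8654, valid modulo lcm(693, 13) = 9009: x ≡ 8654 (mod 9009).
Verify against each original: 8654 mod 11 = 8, 8654 mod 7 = 2, 8654 mod 9 = 5, 8654 mod 13 = 9.

x ≡ 8654 (mod 9009).


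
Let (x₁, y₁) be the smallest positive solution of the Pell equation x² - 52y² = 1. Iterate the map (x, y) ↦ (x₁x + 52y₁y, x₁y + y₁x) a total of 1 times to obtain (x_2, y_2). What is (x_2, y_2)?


Step 1: Find the fundamental solution (x₁, y₁) of x² - 52y² = 1.
  Expand √52 as a continued fraction. a₀ = ⌊√52⌋ = 7; iterate m_{k+1} = d_k·a_k − m_k, d_{k+1} = (52 − m_{k+1}²)/d_k, a_{k+1} = ⌊(a₀ + m_{k+1})/d_{k+1}⌋ (starting m₀ = 0, d₀ = 1), with convergents p_k = a_k·p_{k-1} + p_{k-2}, q_k = a_k·q_{k-1} + q_{k-2} (p₋₁ = 1, q₋₁ = 0):
  k = 0: a₀ = 7; p₀/q₀ = 7/1; p₀² − 52·q₀² = 49 − 52 = -3.
  k = 1: m = 7, d = 3, a = ⌊(7 + 7)/3⌋ = 4; p/q = (4·7 + 1)/(4·1 + 0) = 29/4; p² − 52·q² = 841 − 832 = 9.
  k = 2: m = 5, d = 9, a = ⌊(7 + 5)/9⌋ = 1; p/q = (1·29 + 7)/(1·4 + 1) = 36/5; p² − 52·q² = 1296 − 1300 = -4.
  k = 3: m = 4, d = 4, a = ⌊(7 + 4)/4⌋ = 2; p/q = (2·36 + 29)/(2·5 + 4) = 101/14; p² − 52·q² = 10201 − 10192 = 9.
  k = 4: m = 4, d = 9, a = ⌊(7 + 4)/9⌋ = 1; p/q = (1·101 + 36)/(1·14 + 5) = 137/19; p² − 52·q² = 18769 − 18772 = -3.
  k = 5: m = 5, d = 3, a = ⌊(7 + 5)/3⌋ = 4; p/q = (4·137 + 101)/(4·19 + 14) = 649/90; p² − 52·q² = 421201 − 421200 = 1.
  The first convergent with p² − 52·q² = 1 gives the fundamental solution (x₁, y₁) = (649, 90).
Step 2: Apply the recurrence (x_{n+1}, y_{n+1}) = (x₁x_n + 52y₁y_n, x₁y_n + y₁x_n) repeatedly.
  From (x_1, y_1) = (649, 90): x_2 = 649·649 + 52·90·90 = 842401; y_2 = 649·90 + 90·649 = 116820.
Step 3: Verify x_2² - 52·y_2² = 709639444801 - 709639444800 = 1 (should be 1). ✓

(x_1, y_1) = (649, 90); (x_2, y_2) = (842401, 116820).


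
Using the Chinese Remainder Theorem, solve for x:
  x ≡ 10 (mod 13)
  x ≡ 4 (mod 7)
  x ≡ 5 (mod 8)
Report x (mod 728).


Moduli 13, 7, 8 are pairwise coprime; by CRT there is a unique solution modulo M = 13 · 7 · 8 = 728.
Solve pairwise, accumulating the modulus:
  Start with x ≡ 10 (mod 13).
  Combine with x ≡ 4 (mod 7): since gcd(13, 7) = 1, we get a unique residue mod 91.
    Write x = 10 + 13·t and substitute into x ≡ 4 (mod 7): 13·t ≡ 4 − 10 = -6 (mod 7).
    Reduce coefficients mod 7: 6·t ≡ 1 (mod 7).
    The inverse of 6 mod 7 is 6 (since 6·6 = 36 = 5·7 + 1), so t ≡ 6·1 = 6 ≡ 6 (mod 7).
    Then x = 10 + 13·6 = 88, valid modulo lcm(13, 7) = 91: x ≡ 88 (mod 91).
  Combine with x ≡ 5 (mod 8): since gcd(91, 8) = 1, we get a unique residue mod 728.
    Write x = 88 + 91·t and substitute into x ≡ 5 (mod 8): 91·t ≡ 5 − 88 = -83 (mod 8).
    Reduce coefficients mod 8: 3·t ≡ 5 (mod 8).
    The inverse of 3 mod 8 is 3 (since 3·3 = 9 = 1·8 + 1), so t ≡ 3·5 = 15 ≡ 7 (mod 8).
    Then x = 88 + 91·7 = 725, valid modulo lcm(91, 8) = 728: x ≡ 725 (mod 728).
Verify: 725 mod 13 = 10 ✓, 725 mod 7 = 4 ✓, 725 mod 8 = 5 ✓.

x ≡ 725 (mod 728).


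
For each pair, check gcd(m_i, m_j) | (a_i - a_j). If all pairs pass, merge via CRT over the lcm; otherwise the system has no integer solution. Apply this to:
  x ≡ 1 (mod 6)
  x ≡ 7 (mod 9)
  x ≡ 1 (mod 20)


Moduli 6, 9, 20 are not pairwise coprime, so CRT works modulo lcm(m_i) when all pairwise compatibility conditions hold.
Pairwise compatibility: gcd(m_i, m_j) must divide a_i - a_j for every pair.
Merge one congruence at a time:
  Start: x ≡ 1 (mod 6).
  Combine with x ≡ 7 (mod 9): gcd(6, 9) = 3; 7 - 1 = 6, which IS divisible by 3, so compatible.
    Write x = 1 + 6·t and substitute into x ≡ 7 (mod 9): 6·t ≡ 7 − 1 = 6 (mod 9).
    Divide the congruence (and modulus) by g = 3: 2·t ≡ 2 (mod 3).
    The inverse of 2 mod 3 is 2 (since 2·2 = 4 = 1·3 + 1), so t ≡ 2·2 = 4 ≡ 1 (mod 3).
    Then x = 1 + 6·1 = 7, valid modulo lcm(6, 9) = 18: x ≡ 7 (mod 18).
  Combine with x ≡ 1 (mod 20): gcd(18, 20) = 2; 1 - 7 = -6, which IS divisible by 2, so compatible.
    Write x = 7 + 18·t and substitute into x ≡ 1 (mod 20): 18·t ≡ 1 − 7 = -6 (mod 20).
    Divide the congruence (and modulus) by g = 2: 9·t ≡ -3 (mod 10).
    Reduce coefficients mod 10: 9·t ≡ 7 (mod 10).
    The inverse of 9 mod 10 is 9 (since 9·9 = 81 = 8·10 + 1), so t ≡ 9·7 = 63 ≡ 3 (mod 10).
    Then x = 7 + 18·3 = 61, valid modulo lcm(18, 20) = 180: x ≡ 61 (mod 180).
Verify: 61 mod 6 = 1, 61 mod 9 = 7, 61 mod 20 = 1.

x ≡ 61 (mod 180).


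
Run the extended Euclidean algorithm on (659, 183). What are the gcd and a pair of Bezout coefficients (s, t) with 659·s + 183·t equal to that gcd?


Euclidean algorithm on (659, 183) — divide until remainder is 0:
  659 = 3 · 183 + 110
  183 = 1 · 110 + 73
  110 = 1 · 73 + 37
  73 = 1 · 37 + 36
  37 = 1 · 36 + 1
  36 = 36 · 1 + 0
gcd(659, 183) = 1.
Track Bezout coefficients alongside the remainders: start with r₀ = 659 = a·1 + b·0 (s = 1, t = 0) and r₁ = 183 = a·0 + b·1 (s = 0, t = 1); each new remainder r_{k+1} = r_{k-1} − q_k·r_k inherits s_{k+1} = s_{k-1} − q_k·s_k, t_{k+1} = t_{k-1} − q_k·t_k, so r_k = a·s_k + b·t_k at every step:
  q = 3: r = 110, s = 1 − 3·0 = 1, t = 0 − 3·1 = -3  (check: 659·1 + 183·(-3) = 110)
  q = 1: r = 73, s = 0 − 1·1 = -1, t = 1 − 1·(-3) = 4  (check: 659·(-1) + 183·4 = 73)
  q = 1: r = 37, s = 1 − 1·(-1) = 2, t = -3 − 1·4 = -7  (check: 659·2 + 183·(-7) = 37)
  q = 1: r = 36, s = -1 − 1·2 = -3, t = 4 − 1·(-7) = 11  (check: 659·(-3) + 183·11 = 36)
  q = 1: r = 1, s = 2 − 1·(-3) = 5, t = -7 − 1·11 = -18  (check: 659·5 + 183·(-18) = 1)
The row with r = 1 (the gcd) gives the Bezout coefficients s = 5, t = -18.
Result: 659 · (5) + 183 · (-18) = 1.

gcd(659, 183) = 1; s = 5, t = -18 (check: 659·5 + 183·(-18) = 1).


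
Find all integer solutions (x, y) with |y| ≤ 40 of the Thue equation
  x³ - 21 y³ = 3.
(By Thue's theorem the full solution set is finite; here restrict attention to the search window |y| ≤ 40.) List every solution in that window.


The equation is x³ - 21y³ = 3. For fixed y, x³ = 21·y³ + 3, so a solution requires the RHS to be a perfect cube.
Strategy: iterate y from -40 to 40, compute RHS = 21·y³ + 3, and check whether it is a (positive or negative) perfect cube.
Check small values of y:
  y = 0: RHS = 3 is not a perfect cube.
  y = 1: RHS = 24 is not a perfect cube.
  y = -1: RHS = -18 is not a perfect cube.
  y = 2: RHS = 171 is not a perfect cube.
  y = -2: RHS = -165 is not a perfect cube.
  y = 3: RHS = 570 is not a perfect cube.
  y = -3: RHS = -564 is not a perfect cube.
Continuing the search up to |y| = 40 finds no solutions either.
No (x, y) in the scanned range satisfies the equation.

No integer solutions with |y| ≤ 40.


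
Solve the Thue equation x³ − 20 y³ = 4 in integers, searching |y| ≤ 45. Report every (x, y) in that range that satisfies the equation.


The equation is x³ - 20y³ = 4. For fixed y, x³ = 20·y³ + 4, so a solution requires the RHS to be a perfect cube.
Strategy: iterate y from -45 to 45, compute RHS = 20·y³ + 4, and check whether it is a (positive or negative) perfect cube.
Check small values of y:
  y = 0: RHS = 4 is not a perfect cube.
  y = 1: RHS = 24 is not a perfect cube.
  y = -1: RHS = -16 is not a perfect cube.
  y = 2: RHS = 164 is not a perfect cube.
  y = -2: RHS = -156 is not a perfect cube.
  y = 3: RHS = 544 is not a perfect cube.
  y = -3: RHS = -536 is not a perfect cube.
Continuing the search up to |y| = 45 finds no solutions either.
No (x, y) in the scanned range satisfies the equation.

No integer solutions with |y| ≤ 45.


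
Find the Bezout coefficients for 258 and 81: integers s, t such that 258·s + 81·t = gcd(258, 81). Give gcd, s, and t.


Euclidean algorithm on (258, 81) — divide until remainder is 0:
  258 = 3 · 81 + 15
  81 = 5 · 15 + 6
  15 = 2 · 6 + 3
  6 = 2 · 3 + 0
gcd(258, 81) = 3.
Track Bezout coefficients alongside the remainders: start with r₀ = 258 = a·1 + b·0 (s = 1, t = 0) and r₁ = 81 = a·0 + b·1 (s = 0, t = 1); each new remainder r_{k+1} = r_{k-1} − q_k·r_k inherits s_{k+1} = s_{k-1} − q_k·s_k, t_{k+1} = t_{k-1} − q_k·t_k, so r_k = a·s_k + b·t_k at every step:
  q = 3: r = 15, s = 1 − 3·0 = 1, t = 0 − 3·1 = -3  (check: 258·1 + 81·(-3) = 15)
  q = 5: r = 6, s = 0 − 5·1 = -5, t = 1 − 5·(-3) = 16  (check: 258·(-5) + 81·16 = 6)
  q = 2: r = 3, s = 1 − 2·(-5) = 11, t = -3 − 2·16 = -35  (check: 258·11 + 81·(-35) = 3)
The row with r = 3 (the gcd) gives the Bezout coefficients s = 11, t = -35.
Result: 258 · (11) + 81 · (-35) = 3.

gcd(258, 81) = 3; s = 11, t = -35 (check: 258·11 + 81·(-35) = 3).
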